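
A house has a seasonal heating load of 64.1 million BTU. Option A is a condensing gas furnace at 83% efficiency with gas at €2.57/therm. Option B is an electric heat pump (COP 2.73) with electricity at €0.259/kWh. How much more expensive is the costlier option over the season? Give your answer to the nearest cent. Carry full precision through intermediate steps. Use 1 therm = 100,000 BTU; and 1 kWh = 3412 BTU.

€202.46

Heat load = 64.1 × 10⁶ BTU = 64,100,000 BTU
Gas: input = 64,100,000 / 0.83 = 77,228,916 BTU = 772.3 therm → 772.3 × €2.57 = €1,984.78
Heat pump: 64,100,000 BTU / 3412 = 18,790 kWh heat; / 2.73 = 6,882 kWh in → × €0.259 = €1,782.32
Difference = |€1,984.78 − €1,782.32| = €202.46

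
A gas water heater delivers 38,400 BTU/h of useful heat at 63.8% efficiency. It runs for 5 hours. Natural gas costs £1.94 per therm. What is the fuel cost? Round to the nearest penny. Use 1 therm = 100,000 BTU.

£5.84

Heat delivered = 38,400 BTU/h × 5 h = 192,000 BTU
Gas input = 192,000 / 0.638 = 300,940 BTU
= 300,940 / 100,000 = 3.009 therm
Cost = 3.009 × £1.94/therm = £5.84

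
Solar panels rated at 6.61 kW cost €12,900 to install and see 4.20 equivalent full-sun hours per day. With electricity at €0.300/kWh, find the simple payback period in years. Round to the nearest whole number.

Daily generation = 6.61 kW × 4.20 h = 27.76 kWh
Annual generation = 27.76 × 365 = 10133 kWh
Annual savings = 10133 × €0.300 = €3,039.94
Payback = €12,900 / €3,039.94 = 4.24 years

4 years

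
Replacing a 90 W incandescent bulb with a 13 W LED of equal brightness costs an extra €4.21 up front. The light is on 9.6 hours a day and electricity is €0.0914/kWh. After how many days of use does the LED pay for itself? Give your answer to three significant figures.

Power saved = 90 − 13 = 77 W
Daily energy saved = 77 W × 9.6 h = 739.2 Wh = 0.7392 kWh
Daily savings = 0.7392 × €0.0914 = €0.0676
Payback = €4.21 / €0.0676 per day = 62.31 days

62.3 days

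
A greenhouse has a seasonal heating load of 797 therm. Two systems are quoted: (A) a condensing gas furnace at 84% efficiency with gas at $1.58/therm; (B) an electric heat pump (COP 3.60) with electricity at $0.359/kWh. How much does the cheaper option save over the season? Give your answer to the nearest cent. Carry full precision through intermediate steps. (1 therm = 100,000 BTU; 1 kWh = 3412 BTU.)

Heat load = 797 therm × 100,000 = 79,700,000 BTU
Gas: input = 79,700,000 / 0.84 = 94,880,952 BTU = 948.8 therm → 948.8 × $1.58 = $1,499.12
Heat pump: 79,700,000 BTU / 3412 = 23,360 kWh heat; / 3.60 = 6,489 kWh in → × $0.359 = $2,329.38
Difference = |$1,499.12 − $2,329.38| = $830.27

$830.27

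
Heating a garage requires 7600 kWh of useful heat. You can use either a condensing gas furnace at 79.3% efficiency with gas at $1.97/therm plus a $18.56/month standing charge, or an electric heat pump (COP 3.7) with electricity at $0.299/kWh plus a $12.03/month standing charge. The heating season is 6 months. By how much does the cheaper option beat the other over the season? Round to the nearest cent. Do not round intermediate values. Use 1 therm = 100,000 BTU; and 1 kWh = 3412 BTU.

Heat load = 7600 kWh × 3412 = 25,931,200 BTU
Gas: input = 25,931,200 / 0.793 = 32,700,126 BTU = 327 therm → 327 × $1.97 = $644.19; + 6 × $18.56 standing = $755.55
Heat pump: 25,931,200 BTU / 3412 = 7,600 kWh heat; / 3.7 = 2,054 kWh in → × $0.299 = $614.16; + 6 × $12.03 standing = $686.34
Difference = |$755.55 − $686.34| = $69.21

$69.21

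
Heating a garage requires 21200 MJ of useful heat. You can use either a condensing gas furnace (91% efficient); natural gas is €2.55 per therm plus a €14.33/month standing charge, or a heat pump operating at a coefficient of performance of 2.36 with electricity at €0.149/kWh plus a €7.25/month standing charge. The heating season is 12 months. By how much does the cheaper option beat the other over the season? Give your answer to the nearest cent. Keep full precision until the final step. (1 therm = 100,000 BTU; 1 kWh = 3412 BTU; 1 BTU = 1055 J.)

€276.22

Heat load = 21200 MJ = 21,200,000,000 J / 1055 = 20,094,787 BTU
Gas: input = 20,094,787 / 0.91 = 22,082,183 BTU = 220.8 therm → 220.8 × €2.55 = €563.10; + 12 × €14.33 standing = €735.06
Heat pump: 20,094,787 BTU / 3412 = 5,889 kWh heat; / 2.36 = 2,496 kWh in → × €0.149 = €371.83; + 12 × €7.25 standing = €458.83
Difference = |€735.06 − €458.83| = €276.22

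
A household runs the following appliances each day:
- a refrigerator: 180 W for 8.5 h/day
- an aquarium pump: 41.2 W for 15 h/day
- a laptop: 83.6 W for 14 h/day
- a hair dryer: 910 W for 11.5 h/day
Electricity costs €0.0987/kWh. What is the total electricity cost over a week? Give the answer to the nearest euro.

€10

refrigerator: 180 W × 8.5 h × 7 d = 10,710 Wh = 10.71 kWh
aquarium pump: 41.2 W × 15 h × 7 d = 4,326 Wh = 4.326 kWh
laptop: 83.6 W × 14 h × 7 d = 8,193 Wh = 8.193 kWh
hair dryer: 910 W × 11.5 h × 7 d = 73,255 Wh = 73.25 kWh
Total energy = 10.71 + 4.326 + 8.193 + 73.25 = 96.48 kWh
Cost = 96.48 kWh × €0.0987 = €9.52 ≈ €10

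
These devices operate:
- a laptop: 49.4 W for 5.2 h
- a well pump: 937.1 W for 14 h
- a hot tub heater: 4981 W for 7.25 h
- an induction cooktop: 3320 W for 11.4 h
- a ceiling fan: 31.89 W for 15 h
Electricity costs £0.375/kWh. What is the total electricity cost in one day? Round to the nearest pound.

£33

laptop: 49.4 W × 5.2 h = 257 Wh = 0.2569 kWh
well pump: 937.1 W × 14 h = 13,119 Wh = 13.12 kWh
hot tub heater: 4981 W × 7.25 h = 36,112 Wh = 36.11 kWh
induction cooktop: 3320 W × 11.4 h = 37,848 Wh = 37.85 kWh
ceiling fan: 31.89 W × 15 h = 478 Wh = 0.4783 kWh
Total energy = 0.2569 + 13.12 + 36.11 + 37.85 + 0.4783 = 87.81 kWh
Cost = 87.81 kWh × £0.375 = £32.93 ≈ £33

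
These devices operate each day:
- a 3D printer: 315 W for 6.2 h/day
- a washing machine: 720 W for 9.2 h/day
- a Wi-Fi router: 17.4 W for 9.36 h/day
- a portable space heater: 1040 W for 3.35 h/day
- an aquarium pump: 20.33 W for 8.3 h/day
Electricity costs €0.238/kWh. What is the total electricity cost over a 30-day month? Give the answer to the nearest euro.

€88

3D printer: 315 W × 6.2 h × 30 d = 58,590 Wh = 58.59 kWh
washing machine: 720 W × 9.2 h × 30 d = 198,720 Wh = 198.7 kWh
Wi-Fi router: 17.4 W × 9.36 h × 30 d = 4,886 Wh = 4.886 kWh
portable space heater: 1040 W × 3.35 h × 30 d = 104,520 Wh = 104.5 kWh
aquarium pump: 20.33 W × 8.3 h × 30 d = 5,062 Wh = 5.062 kWh
Total energy = 58.59 + 198.7 + 4.886 + 104.5 + 5.062 = 371.8 kWh
Cost = 371.8 kWh × €0.238 = €88.48 ≈ €88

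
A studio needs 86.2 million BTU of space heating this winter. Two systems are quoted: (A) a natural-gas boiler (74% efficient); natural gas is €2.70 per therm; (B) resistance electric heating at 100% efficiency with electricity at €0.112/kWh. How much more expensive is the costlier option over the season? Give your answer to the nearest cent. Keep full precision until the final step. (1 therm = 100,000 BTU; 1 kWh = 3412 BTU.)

€315.59

Heat load = 86.2 × 10⁶ BTU = 86,200,000 BTU
Gas: input = 86,200,000 / 0.74 = 116,486,486 BTU = 1,165 therm → 1,165 × €2.70 = €3,145.14
Electric: 86,200,000 BTU / 3412 = 25,260 kWh → × €0.112 = €2,829.54
Difference = |€3,145.14 − €2,829.54| = €315.59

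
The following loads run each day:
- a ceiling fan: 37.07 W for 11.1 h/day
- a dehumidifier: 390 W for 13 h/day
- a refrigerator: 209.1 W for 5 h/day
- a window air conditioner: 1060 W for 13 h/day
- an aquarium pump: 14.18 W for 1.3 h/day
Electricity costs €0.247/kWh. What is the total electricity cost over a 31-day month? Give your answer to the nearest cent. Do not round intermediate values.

ceiling fan: 37.07 W × 11.1 h × 31 d = 12,756 Wh = 12.76 kWh
dehumidifier: 390 W × 13 h × 31 d = 157,170 Wh = 157.2 kWh
refrigerator: 209.1 W × 5 h × 31 d = 32,410 Wh = 32.41 kWh
window air conditioner: 1060 W × 13 h × 31 d = 427,180 Wh = 427.2 kWh
aquarium pump: 14.18 W × 1.3 h × 31 d = 571 Wh = 0.5715 kWh
Total energy = 12.76 + 157.2 + 32.41 + 427.2 + 0.5715 = 630.1 kWh
Cost = 630.1 kWh × €0.247 = €155.63

€155.63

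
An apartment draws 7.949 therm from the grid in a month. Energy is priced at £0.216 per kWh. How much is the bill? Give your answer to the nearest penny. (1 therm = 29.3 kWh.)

7.949 therm × (29.3 kWh/therm) = 232.9 kWh
Cost = 232.9 kWh × £0.216/kWh = £50.31

£50.31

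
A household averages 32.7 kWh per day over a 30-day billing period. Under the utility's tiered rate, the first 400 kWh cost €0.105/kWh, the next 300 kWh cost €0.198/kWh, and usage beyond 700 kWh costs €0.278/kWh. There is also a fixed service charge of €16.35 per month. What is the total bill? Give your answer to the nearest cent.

Usage = 32.7 kWh/day × 30 days = 981 kWh
First 400 kWh × €0.105 = €42.00
Next 300 kWh × €0.198 = €59.40
Remaining 281 kWh × €0.278 = €78.12
Energy charge = €179.52; + service €16.35 = €195.87

€195.87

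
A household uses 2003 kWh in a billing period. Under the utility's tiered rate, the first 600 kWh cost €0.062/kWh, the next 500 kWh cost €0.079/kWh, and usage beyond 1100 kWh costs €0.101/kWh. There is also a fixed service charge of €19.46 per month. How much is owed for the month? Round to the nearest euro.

First 600 kWh × €0.062 = €37.20
Next 500 kWh × €0.079 = €39.50
Remaining 903 kWh × €0.101 = €91.20
Energy charge = €167.90; + service €19.46 = €187.36 ≈ €187

€187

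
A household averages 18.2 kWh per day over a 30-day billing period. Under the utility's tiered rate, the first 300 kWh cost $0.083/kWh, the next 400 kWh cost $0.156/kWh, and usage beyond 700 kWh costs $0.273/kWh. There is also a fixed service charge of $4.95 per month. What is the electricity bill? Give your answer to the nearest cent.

$68.23

Usage = 18.2 kWh/day × 30 days = 546 kWh
First 300 kWh × $0.083 = $24.90
Next 246 kWh × $0.156 = $38.38
Remaining tier: 0 kWh (not reached)
Energy charge = $63.28; + service $4.95 = $68.23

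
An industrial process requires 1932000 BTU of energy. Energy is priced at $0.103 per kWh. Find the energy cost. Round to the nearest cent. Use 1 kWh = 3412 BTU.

$58.32

1932000 BTU × (0.00029308 kWh/BTU) = 566.2 kWh
Cost = 566.2 kWh × $0.103/kWh = $58.32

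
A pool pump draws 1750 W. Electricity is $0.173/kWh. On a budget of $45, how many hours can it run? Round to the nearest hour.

Energy budget = $45 / $0.173 per kWh = 260.1 kWh = 260,116 Wh
Runtime = 260,116 Wh / 1750 W = 148.6 h

149 h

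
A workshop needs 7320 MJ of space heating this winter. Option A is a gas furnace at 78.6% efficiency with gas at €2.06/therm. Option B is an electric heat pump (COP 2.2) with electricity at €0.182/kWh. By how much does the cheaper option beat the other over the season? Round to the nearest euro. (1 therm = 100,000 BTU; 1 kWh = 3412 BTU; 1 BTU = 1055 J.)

€14

Heat load = 7320 MJ = 7,320,000,000 J / 1055 = 6,938,389 BTU
Gas: input = 6,938,389 / 0.786 = 8,827,466 BTU = 88.27 therm → 88.27 × €2.06 = €181.85
Heat pump: 6,938,389 BTU / 3412 = 2,034 kWh heat; / 2.2 = 924.3 kWh in → × €0.182 = €168.23
Difference = |€181.85 − €168.23| = €13.62 ≈ €14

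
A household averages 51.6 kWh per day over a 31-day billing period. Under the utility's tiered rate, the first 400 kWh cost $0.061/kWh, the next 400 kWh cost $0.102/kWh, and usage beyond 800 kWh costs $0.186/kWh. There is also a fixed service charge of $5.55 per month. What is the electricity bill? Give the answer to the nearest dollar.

Usage = 51.6 kWh/day × 31 days = 1599.6 kWh
First 400 kWh × $0.061 = $24.40
Next 400 kWh × $0.102 = $40.80
Remaining 799.6 kWh × $0.186 = $148.73
Energy charge = $213.93; + service $5.55 = $219.48 ≈ $219

$219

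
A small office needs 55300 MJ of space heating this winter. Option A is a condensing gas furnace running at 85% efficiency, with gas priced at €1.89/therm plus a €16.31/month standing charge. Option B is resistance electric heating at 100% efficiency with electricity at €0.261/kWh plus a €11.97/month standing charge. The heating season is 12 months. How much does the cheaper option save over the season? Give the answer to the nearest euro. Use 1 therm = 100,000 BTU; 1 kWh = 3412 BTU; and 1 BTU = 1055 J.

Heat load = 55300 MJ = 55,300,000,000 J / 1055 = 52,417,062 BTU
Gas: input = 52,417,062 / 0.85 = 61,667,131 BTU = 616.7 therm → 616.7 × €1.89 = €1,165.51; + 12 × €16.31 standing = €1,361.23
Electric: 52,417,062 BTU / 3412 = 15,360 kWh → × €0.261 = €4,009.63; + 12 × €11.97 standing = €4,153.27
Difference = |€1,361.23 − €4,153.27| = €2,792.04 ≈ €2792

€2792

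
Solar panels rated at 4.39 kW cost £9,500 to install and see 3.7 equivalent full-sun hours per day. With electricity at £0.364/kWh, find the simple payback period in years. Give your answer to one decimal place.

Daily generation = 4.39 kW × 3.7 h = 16.24 kWh
Annual generation = 16.24 × 365 = 5928.7 kWh
Annual savings = 5928.7 × £0.364 = £2,158.04
Payback = £9,500 / £2,158.04 = 4.4 years

4.4 years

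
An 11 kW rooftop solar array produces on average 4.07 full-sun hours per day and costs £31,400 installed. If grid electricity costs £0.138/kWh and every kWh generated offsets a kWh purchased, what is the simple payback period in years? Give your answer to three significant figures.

Daily generation = 11 kW × 4.07 h = 44.77 kWh
Annual generation = 44.77 × 365 = 16341 kWh
Annual savings = 16341 × £0.138 = £2,255.06
Payback = £31,400 / £2,255.06 = 13.9 years

13.9 years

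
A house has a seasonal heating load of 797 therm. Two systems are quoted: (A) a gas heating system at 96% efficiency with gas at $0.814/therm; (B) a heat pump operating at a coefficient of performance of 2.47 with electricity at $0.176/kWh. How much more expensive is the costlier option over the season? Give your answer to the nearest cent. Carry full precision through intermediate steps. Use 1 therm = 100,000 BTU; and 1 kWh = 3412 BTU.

Heat load = 797 therm × 100,000 = 79,700,000 BTU
Gas: input = 79,700,000 / 0.96 = 83,020,833 BTU = 830.2 therm → 830.2 × $0.814 = $675.79
Heat pump: 79,700,000 BTU / 3412 = 23,360 kWh heat; / 2.47 = 9,457 kWh in → × $0.176 = $1,664.43
Difference = |$675.79 − $1,664.43| = $988.64

$988.64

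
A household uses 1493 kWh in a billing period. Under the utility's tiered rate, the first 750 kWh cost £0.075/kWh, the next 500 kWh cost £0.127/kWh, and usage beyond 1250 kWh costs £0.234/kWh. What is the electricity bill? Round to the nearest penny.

First 750 kWh × £0.075 = £56.25
Next 500 kWh × £0.127 = £63.50
Remaining 243 kWh × £0.234 = £56.86
Total = £176.61

£176.61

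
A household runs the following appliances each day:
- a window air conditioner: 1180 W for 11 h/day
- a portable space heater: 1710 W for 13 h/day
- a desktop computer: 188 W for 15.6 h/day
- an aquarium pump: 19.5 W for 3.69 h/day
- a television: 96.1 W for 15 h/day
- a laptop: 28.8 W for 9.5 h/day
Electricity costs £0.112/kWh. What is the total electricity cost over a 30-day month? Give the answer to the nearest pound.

window air conditioner: 1180 W × 11 h × 30 d = 389,400 Wh = 389.4 kWh
portable space heater: 1710 W × 13 h × 30 d = 666,900 Wh = 666.9 kWh
desktop computer: 188 W × 15.6 h × 30 d = 87,984 Wh = 87.98 kWh
aquarium pump: 19.5 W × 3.69 h × 30 d = 2,159 Wh = 2.159 kWh
television: 96.1 W × 15 h × 30 d = 43,245 Wh = 43.24 kWh
laptop: 28.8 W × 9.5 h × 30 d = 8,208 Wh = 8.208 kWh
Total energy = 389.4 + 666.9 + 87.98 + 2.159 + 43.24 + 8.208 = 1,198 kWh
Cost = 1,198 kWh × £0.112 = £134.16 ≈ £134

£134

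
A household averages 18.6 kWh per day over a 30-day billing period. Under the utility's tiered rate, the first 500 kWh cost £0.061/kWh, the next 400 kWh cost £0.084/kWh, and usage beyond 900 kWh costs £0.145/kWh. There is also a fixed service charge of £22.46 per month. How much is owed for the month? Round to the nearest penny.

£57.83

Usage = 18.6 kWh/day × 30 days = 558 kWh
First 500 kWh × £0.061 = £30.50
Next 58 kWh × £0.084 = £4.87
Remaining tier: 0 kWh (not reached)
Energy charge = £35.37; + service £22.46 = £57.83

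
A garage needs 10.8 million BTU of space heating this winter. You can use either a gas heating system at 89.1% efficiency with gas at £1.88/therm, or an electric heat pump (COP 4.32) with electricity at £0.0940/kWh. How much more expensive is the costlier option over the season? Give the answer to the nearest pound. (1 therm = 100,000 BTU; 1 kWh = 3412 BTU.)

£159

Heat load = 10.8 × 10⁶ BTU = 10,800,000 BTU
Gas: input = 10,800,000 / 0.891 = 12,121,212 BTU = 121.2 therm → 121.2 × £1.88 = £227.88
Heat pump: 10,800,000 BTU / 3412 = 3,165 kWh heat; / 4.32 = 732.7 kWh in → × £0.0940 = £68.87
Difference = |£227.88 − £68.87| = £159.00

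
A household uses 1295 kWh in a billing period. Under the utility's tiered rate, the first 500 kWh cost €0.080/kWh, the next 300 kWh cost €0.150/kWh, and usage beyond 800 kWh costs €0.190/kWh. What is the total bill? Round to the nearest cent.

First 500 kWh × €0.080 = €40.00
Next 300 kWh × €0.150 = €45.00
Remaining 495 kWh × €0.190 = €94.05
Total = €179.05

€179.05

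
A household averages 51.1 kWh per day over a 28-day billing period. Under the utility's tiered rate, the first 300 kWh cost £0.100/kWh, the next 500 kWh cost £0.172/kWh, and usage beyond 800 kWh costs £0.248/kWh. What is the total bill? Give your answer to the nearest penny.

£272.44

Usage = 51.1 kWh/day × 28 days = 1430.8 kWh
First 300 kWh × £0.100 = £30.00
Next 500 kWh × £0.172 = £86.00
Remaining 630.8 kWh × £0.248 = £156.44
Total = £272.44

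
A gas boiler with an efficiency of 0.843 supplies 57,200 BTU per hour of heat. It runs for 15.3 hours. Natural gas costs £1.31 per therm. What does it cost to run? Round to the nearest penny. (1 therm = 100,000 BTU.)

£13.60

Heat delivered = 57,200 BTU/h × 15.3 h = 875,160 BTU
Gas input = 875,160 / 0.843 = 1,038,149 BTU
= 1,038,149 / 100,000 = 10.38 therm
Cost = 10.38 × £1.31/therm = £13.60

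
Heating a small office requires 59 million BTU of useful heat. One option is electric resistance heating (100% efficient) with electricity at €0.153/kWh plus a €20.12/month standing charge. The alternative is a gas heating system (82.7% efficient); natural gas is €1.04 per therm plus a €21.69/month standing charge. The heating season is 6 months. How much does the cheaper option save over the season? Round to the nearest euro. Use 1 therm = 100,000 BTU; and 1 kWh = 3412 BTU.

€1894

Heat load = 59 × 10⁶ BTU = 59,000,000 BTU
Gas: input = 59,000,000 / 0.827 = 71,342,201 BTU = 713.4 therm → 713.4 × €1.04 = €741.96; + 6 × €21.69 standing = €872.10
Electric: 59,000,000 BTU / 3412 = 17,290 kWh → × €0.153 = €2,645.66; + 6 × €20.12 standing = €2,766.38
Difference = |€872.10 − €2,766.38| = €1,894.28 ≈ €1894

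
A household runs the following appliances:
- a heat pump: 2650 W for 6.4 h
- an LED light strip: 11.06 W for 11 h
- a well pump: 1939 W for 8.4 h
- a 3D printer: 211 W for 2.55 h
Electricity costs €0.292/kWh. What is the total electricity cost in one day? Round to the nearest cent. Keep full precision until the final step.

heat pump: 2650 W × 6.4 h = 16,960 Wh = 16.96 kWh
LED light strip: 11.06 W × 11 h = 122 Wh = 0.1217 kWh
well pump: 1939 W × 8.4 h = 16,288 Wh = 16.29 kWh
3D printer: 211 W × 2.55 h = 538 Wh = 0.538 kWh
Total energy = 16.96 + 0.1217 + 16.29 + 0.538 = 33.91 kWh
Cost = 33.91 kWh × €0.292 = €9.90

€9.90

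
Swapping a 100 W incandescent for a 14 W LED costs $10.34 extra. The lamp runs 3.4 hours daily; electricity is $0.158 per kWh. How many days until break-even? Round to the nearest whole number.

224 days

Power saved = 100 − 14 = 86 W
Daily energy saved = 86 W × 3.4 h = 292.4 Wh = 0.2924 kWh
Daily savings = 0.2924 × $0.158 = $0.0462
Payback = $10.34 / $0.0462 per day = 223.8 days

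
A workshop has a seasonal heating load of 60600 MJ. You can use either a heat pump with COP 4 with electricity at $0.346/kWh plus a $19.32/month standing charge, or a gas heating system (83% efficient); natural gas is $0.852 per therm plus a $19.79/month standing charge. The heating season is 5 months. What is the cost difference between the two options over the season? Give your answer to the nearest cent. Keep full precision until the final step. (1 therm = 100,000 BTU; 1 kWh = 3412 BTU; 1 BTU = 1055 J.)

Heat load = 60600 MJ = 60,600,000,000 J / 1055 = 57,440,758 BTU
Gas: input = 57,440,758 / 0.83 = 69,205,733 BTU = 692.1 therm → 692.1 × $0.852 = $589.63; + 5 × $19.79 standing = $688.58
Heat pump: 57,440,758 BTU / 3412 = 16,830 kWh heat; / 4 = 4,209 kWh in → × $0.346 = $1,456.22; + 5 × $19.32 standing = $1,552.82
Difference = |$688.58 − $1,552.82| = $864.24

$864.24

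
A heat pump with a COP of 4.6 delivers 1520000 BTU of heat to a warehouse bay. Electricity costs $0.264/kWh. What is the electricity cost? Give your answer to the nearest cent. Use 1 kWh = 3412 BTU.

$25.57

Heat delivered = 1,520,000 BTU / 3412 = 445.5 kWh
Electrical input = 445.5 kWh / 4.6 = 96.84 kWh
Cost = 96.84 × $0.264/kWh = $25.57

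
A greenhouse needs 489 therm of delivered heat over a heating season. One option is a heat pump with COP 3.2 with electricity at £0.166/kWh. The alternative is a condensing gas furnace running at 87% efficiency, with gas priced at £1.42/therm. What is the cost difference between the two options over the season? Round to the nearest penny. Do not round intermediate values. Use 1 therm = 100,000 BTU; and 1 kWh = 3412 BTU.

£54.68

Heat load = 489 therm × 100,000 = 48,900,000 BTU
Gas: input = 48,900,000 / 0.87 = 56,206,897 BTU = 562.1 therm → 562.1 × £1.42 = £798.14
Heat pump: 48,900,000 BTU / 3412 = 14,330 kWh heat; / 3.2 = 4,479 kWh in → × £0.166 = £743.46
Difference = |£798.14 − £743.46| = £54.68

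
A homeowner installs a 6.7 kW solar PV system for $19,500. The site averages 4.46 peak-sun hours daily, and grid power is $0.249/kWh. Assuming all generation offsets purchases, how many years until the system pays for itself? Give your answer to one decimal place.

7.2 years

Daily generation = 6.7 kW × 4.46 h = 29.88 kWh
Annual generation = 29.88 × 365 = 10907 kWh
Annual savings = 10907 × $0.249 = $2,715.83
Payback = $19,500 / $2,715.83 = 7.18 years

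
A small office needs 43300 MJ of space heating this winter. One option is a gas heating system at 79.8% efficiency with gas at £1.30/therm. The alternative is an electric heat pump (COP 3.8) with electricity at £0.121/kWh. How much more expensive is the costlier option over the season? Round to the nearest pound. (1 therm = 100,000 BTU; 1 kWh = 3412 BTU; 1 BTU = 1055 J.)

Heat load = 43300 MJ = 43,300,000,000 J / 1055 = 41,042,654 BTU
Gas: input = 41,042,654 / 0.798 = 51,431,897 BTU = 514.3 therm → 514.3 × £1.30 = £668.61
Heat pump: 41,042,654 BTU / 3412 = 12,030 kWh heat; / 3.8 = 3,166 kWh in → × £0.121 = £383.03
Difference = |£668.61 − £383.03| = £285.59 ≈ £286

£286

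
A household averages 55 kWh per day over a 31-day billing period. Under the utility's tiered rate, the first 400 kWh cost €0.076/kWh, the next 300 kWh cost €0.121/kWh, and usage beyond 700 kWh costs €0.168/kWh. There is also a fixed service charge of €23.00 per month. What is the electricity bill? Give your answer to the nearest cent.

Usage = 55 kWh/day × 31 days = 1705 kWh
First 400 kWh × €0.076 = €30.40
Next 300 kWh × €0.121 = €36.30
Remaining 1005 kWh × €0.168 = €168.84
Energy charge = €235.54; + service €23.00 = €258.54

€258.54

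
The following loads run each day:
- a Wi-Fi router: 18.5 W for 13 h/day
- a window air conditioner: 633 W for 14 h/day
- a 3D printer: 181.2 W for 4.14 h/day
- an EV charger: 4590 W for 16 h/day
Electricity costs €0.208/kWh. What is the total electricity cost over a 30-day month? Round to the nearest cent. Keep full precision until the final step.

Wi-Fi router: 18.5 W × 13 h × 30 d = 7,215 Wh = 7.215 kWh
window air conditioner: 633 W × 14 h × 30 d = 265,860 Wh = 265.9 kWh
3D printer: 181.2 W × 4.14 h × 30 d = 22,505 Wh = 22.51 kWh
EV charger: 4590 W × 16 h × 30 d = 2,203,200 Wh = 2,203 kWh
Total energy = 7.215 + 265.9 + 22.51 + 2,203 = 2,499 kWh
Cost = 2,499 kWh × €0.208 = €519.75

€519.75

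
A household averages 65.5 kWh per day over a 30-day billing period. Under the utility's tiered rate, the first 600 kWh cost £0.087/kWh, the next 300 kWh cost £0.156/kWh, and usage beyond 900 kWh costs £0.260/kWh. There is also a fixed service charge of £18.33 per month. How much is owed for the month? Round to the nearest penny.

£394.23

Usage = 65.5 kWh/day × 30 days = 1965 kWh
First 600 kWh × £0.087 = £52.20
Next 300 kWh × £0.156 = £46.80
Remaining 1065 kWh × £0.260 = £276.90
Energy charge = £375.90; + service £18.33 = £394.23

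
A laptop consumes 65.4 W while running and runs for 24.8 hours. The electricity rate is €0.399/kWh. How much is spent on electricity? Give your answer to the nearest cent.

€0.65

Energy = 65.4 W × 24.8 h = 1,622 Wh = 1.622 kWh
Cost = 1.622 kWh × €0.399/kWh = €0.65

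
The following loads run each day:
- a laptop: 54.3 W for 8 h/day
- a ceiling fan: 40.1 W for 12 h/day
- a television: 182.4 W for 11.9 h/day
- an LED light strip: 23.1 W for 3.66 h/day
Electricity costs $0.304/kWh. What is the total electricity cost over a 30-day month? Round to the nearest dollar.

$29

laptop: 54.3 W × 8 h × 30 d = 13,032 Wh = 13.03 kWh
ceiling fan: 40.1 W × 12 h × 30 d = 14,436 Wh = 14.44 kWh
television: 182.4 W × 11.9 h × 30 d = 65,117 Wh = 65.12 kWh
LED light strip: 23.1 W × 3.66 h × 30 d = 2,536 Wh = 2.536 kWh
Total energy = 13.03 + 14.44 + 65.12 + 2.536 = 95.12 kWh
Cost = 95.12 kWh × $0.304 = $28.92 ≈ $29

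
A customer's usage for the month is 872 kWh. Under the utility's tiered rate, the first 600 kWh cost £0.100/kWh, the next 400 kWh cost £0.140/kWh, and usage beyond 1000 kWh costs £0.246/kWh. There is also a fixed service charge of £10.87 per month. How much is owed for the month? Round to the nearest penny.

£108.95

First 600 kWh × £0.100 = £60.00
Next 272 kWh × £0.140 = £38.08
Remaining tier: 0 kWh (not reached)
Energy charge = £98.08; + service £10.87 = £108.95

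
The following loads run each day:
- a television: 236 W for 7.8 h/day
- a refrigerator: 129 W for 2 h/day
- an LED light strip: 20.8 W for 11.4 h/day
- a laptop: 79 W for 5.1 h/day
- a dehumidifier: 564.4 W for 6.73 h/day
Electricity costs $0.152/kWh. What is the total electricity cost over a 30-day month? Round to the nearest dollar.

television: 236 W × 7.8 h × 30 d = 55,224 Wh = 55.22 kWh
refrigerator: 129 W × 2 h × 30 d = 7,740 Wh = 7.74 kWh
LED light strip: 20.8 W × 11.4 h × 30 d = 7,114 Wh = 7.114 kWh
laptop: 79 W × 5.1 h × 30 d = 12,087 Wh = 12.09 kWh
dehumidifier: 564.4 W × 6.73 h × 30 d = 113,952 Wh = 114 kWh
Total energy = 55.22 + 7.74 + 7.114 + 12.09 + 114 = 196.1 kWh
Cost = 196.1 kWh × $0.152 = $29.81 ≈ $30

$30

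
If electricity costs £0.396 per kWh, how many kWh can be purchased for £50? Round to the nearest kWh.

126 kWh

£50 / £0.396 per kWh = 126.3 kWh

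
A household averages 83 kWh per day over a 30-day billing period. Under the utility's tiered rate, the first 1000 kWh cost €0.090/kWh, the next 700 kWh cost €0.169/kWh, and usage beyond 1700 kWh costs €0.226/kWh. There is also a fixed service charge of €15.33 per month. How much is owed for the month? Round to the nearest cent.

€402.17

Usage = 83 kWh/day × 30 days = 2490 kWh
First 1000 kWh × €0.090 = €90.00
Next 700 kWh × €0.169 = €118.30
Remaining 790 kWh × €0.226 = €178.54
Energy charge = €386.84; + service €15.33 = €402.17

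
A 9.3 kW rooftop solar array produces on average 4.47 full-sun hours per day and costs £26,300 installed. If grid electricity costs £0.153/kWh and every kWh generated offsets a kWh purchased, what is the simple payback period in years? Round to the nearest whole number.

11 years

Daily generation = 9.3 kW × 4.47 h = 41.57 kWh
Annual generation = 41.57 × 365 = 15173 kWh
Annual savings = 15173 × £0.153 = £2,321.53
Payback = £26,300 / £2,321.53 = 11.3 years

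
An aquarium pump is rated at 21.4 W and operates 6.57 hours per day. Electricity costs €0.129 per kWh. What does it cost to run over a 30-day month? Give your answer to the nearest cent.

€0.54

Energy = 21.4 W × 6.57 h/day × 30 days = 4,218 Wh = 4.218 kWh
Cost = 4.218 kWh × €0.129/kWh = €0.54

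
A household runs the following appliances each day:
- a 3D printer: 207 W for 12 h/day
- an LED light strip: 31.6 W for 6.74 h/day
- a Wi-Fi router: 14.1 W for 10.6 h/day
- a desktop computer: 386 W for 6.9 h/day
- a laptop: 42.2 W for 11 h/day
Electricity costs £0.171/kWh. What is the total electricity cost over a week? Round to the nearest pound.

3D printer: 207 W × 12 h × 7 d = 17,388 Wh = 17.39 kWh
LED light strip: 31.6 W × 6.74 h × 7 d = 1,491 Wh = 1.491 kWh
Wi-Fi router: 14.1 W × 10.6 h × 7 d = 1,046 Wh = 1.046 kWh
desktop computer: 386 W × 6.9 h × 7 d = 18,644 Wh = 18.64 kWh
laptop: 42.2 W × 11 h × 7 d = 3,249 Wh = 3.249 kWh
Total energy = 17.39 + 1.491 + 1.046 + 18.64 + 3.249 = 41.82 kWh
Cost = 41.82 kWh × £0.171 = £7.15 ≈ £7

£7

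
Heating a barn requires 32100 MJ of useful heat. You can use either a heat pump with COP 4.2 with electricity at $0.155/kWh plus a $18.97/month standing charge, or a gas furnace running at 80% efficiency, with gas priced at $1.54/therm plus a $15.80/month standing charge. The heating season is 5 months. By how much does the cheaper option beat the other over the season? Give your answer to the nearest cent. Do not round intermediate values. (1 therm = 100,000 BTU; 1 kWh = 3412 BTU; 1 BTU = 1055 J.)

$240.76

Heat load = 32100 MJ = 32,100,000,000 J / 1055 = 30,426,540 BTU
Gas: input = 30,426,540 / 0.80 = 38,033,175 BTU = 380.3 therm → 380.3 × $1.54 = $585.71; + 5 × $15.80 standing = $664.71
Heat pump: 30,426,540 BTU / 3412 = 8,918 kWh heat; / 4.2 = 2,123 kWh in → × $0.155 = $329.10; + 5 × $18.97 standing = $423.95
Difference = |$664.71 − $423.95| = $240.76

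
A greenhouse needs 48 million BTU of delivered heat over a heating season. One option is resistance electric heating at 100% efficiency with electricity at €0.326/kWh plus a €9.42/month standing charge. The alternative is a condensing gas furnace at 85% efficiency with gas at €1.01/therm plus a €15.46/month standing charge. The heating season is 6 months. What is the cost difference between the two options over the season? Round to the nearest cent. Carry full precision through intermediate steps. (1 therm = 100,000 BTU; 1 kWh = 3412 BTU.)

Heat load = 48 × 10⁶ BTU = 48,000,000 BTU
Gas: input = 48,000,000 / 0.85 = 56,470,588 BTU = 564.7 therm → 564.7 × €1.01 = €570.35; + 6 × €15.46 standing = €663.11
Electric: 48,000,000 BTU / 3412 = 14,070 kWh → × €0.326 = €4,586.17; + 6 × €9.42 standing = €4,642.69
Difference = |€663.11 − €4,642.69| = €3,979.57

€3979.57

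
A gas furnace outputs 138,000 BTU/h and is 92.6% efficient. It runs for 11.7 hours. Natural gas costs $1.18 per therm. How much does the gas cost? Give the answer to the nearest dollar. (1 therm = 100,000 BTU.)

Heat delivered = 138,000 BTU/h × 11.7 h = 1,614,600 BTU
Gas input = 1,614,600 / 0.926 = 1,743,629 BTU
= 1,743,629 / 100,000 = 17.44 therm
Cost = 17.44 × $1.18/therm = $20.57 ≈ $21

$21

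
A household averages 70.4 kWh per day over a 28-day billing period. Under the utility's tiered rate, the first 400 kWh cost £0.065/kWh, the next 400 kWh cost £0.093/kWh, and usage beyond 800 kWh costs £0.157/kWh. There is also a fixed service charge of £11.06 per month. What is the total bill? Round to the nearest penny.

Usage = 70.4 kWh/day × 28 days = 1971.2 kWh
First 400 kWh × £0.065 = £26.00
Next 400 kWh × £0.093 = £37.20
Remaining 1171.2 kWh × £0.157 = £183.88
Energy charge = £247.08; + service £11.06 = £258.14

£258.14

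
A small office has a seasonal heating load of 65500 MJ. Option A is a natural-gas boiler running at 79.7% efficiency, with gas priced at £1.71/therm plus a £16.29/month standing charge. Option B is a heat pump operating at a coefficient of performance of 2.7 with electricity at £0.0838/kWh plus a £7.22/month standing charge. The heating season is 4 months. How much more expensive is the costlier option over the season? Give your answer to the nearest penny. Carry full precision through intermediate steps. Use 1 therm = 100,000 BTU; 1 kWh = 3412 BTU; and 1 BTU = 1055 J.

£803.59

Heat load = 65500 MJ = 65,500,000,000 J / 1055 = 62,085,308 BTU
Gas: input = 62,085,308 / 0.797 = 77,898,755 BTU = 779 therm → 779 × £1.71 = £1,332.07; + 4 × £16.29 standing = £1,397.23
Heat pump: 62,085,308 BTU / 3412 = 18,200 kWh heat; / 2.7 = 6,739 kWh in → × £0.0838 = £564.75; + 4 × £7.22 standing = £593.63
Difference = |£1,397.23 − £593.63| = £803.59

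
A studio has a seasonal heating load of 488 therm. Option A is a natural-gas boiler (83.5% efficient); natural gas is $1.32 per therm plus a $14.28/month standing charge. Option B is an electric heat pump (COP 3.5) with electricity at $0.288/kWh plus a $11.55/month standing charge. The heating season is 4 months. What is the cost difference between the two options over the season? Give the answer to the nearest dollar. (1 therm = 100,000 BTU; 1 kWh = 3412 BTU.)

$395

Heat load = 488 therm × 100,000 = 48,800,000 BTU
Gas: input = 48,800,000 / 0.835 = 58,443,114 BTU = 584.4 therm → 584.4 × $1.32 = $771.45; + 4 × $14.28 standing = $828.57
Heat pump: 48,800,000 BTU / 3412 = 14,300 kWh heat; / 3.5 = 4,086 kWh in → × $0.288 = $1,176.89; + 4 × $11.55 standing = $1,223.09
Difference = |$828.57 − $1,223.09| = $394.52 ≈ $395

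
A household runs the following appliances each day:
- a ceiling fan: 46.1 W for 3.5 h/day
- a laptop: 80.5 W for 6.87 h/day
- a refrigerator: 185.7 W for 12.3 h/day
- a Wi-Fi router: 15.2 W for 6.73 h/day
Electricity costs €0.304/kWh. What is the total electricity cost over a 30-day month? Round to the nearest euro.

€28

ceiling fan: 46.1 W × 3.5 h × 30 d = 4,840 Wh = 4.84 kWh
laptop: 80.5 W × 6.87 h × 30 d = 16,591 Wh = 16.59 kWh
refrigerator: 185.7 W × 12.3 h × 30 d = 68,523 Wh = 68.52 kWh
Wi-Fi router: 15.2 W × 6.73 h × 30 d = 3,069 Wh = 3.069 kWh
Total energy = 4.84 + 16.59 + 68.52 + 3.069 = 93.02 kWh
Cost = 93.02 kWh × €0.304 = €28.28 ≈ €28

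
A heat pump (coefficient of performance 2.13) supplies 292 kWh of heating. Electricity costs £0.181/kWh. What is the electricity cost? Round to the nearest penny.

£24.81

Electrical input = 292 kWh / 2.13 = 137.1 kWh
Cost = 137.1 × £0.181/kWh = £24.81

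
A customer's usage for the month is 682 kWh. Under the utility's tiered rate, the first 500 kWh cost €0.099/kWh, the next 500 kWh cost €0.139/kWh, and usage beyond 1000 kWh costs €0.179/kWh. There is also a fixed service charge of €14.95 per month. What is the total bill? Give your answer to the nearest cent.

First 500 kWh × €0.099 = €49.50
Next 182 kWh × €0.139 = €25.30
Remaining tier: 0 kWh (not reached)
Energy charge = €74.80; + service €14.95 = €89.75

€89.75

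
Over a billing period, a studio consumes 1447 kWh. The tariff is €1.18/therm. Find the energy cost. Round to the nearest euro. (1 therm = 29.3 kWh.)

€58

1447 kWh × (0.03413 therm/kWh) = 49.39 therm
Cost = 49.39 therm × €1.18/therm = €58.28 ≈ €58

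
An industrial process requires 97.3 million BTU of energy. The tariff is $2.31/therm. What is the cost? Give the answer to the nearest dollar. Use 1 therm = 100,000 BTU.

97.3 million BTU × (10 therm/million BTU) = 973 therm
Cost = 973 therm × $2.31/therm = $2,247.63 ≈ $2248

$2248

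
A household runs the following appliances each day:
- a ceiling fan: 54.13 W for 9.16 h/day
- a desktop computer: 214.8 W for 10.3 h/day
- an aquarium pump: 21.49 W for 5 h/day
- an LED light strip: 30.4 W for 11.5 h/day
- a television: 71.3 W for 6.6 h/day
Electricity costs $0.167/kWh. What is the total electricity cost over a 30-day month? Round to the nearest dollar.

$18

ceiling fan: 54.13 W × 9.16 h × 30 d = 14,875 Wh = 14.87 kWh
desktop computer: 214.8 W × 10.3 h × 30 d = 66,373 Wh = 66.37 kWh
aquarium pump: 21.49 W × 5 h × 30 d = 3,223 Wh = 3.223 kWh
LED light strip: 30.4 W × 11.5 h × 30 d = 10,488 Wh = 10.49 kWh
television: 71.3 W × 6.6 h × 30 d = 14,117 Wh = 14.12 kWh
Total energy = 14.87 + 66.37 + 3.223 + 10.49 + 14.12 = 109.1 kWh
Cost = 109.1 kWh × $0.167 = $18.22 ≈ $18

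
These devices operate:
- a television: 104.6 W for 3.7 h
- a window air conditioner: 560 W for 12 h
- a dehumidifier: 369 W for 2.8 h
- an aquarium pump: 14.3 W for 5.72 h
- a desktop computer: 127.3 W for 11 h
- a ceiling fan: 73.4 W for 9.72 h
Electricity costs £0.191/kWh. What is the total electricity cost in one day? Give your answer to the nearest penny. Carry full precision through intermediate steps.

television: 104.6 W × 3.7 h = 387 Wh = 0.387 kWh
window air conditioner: 560 W × 12 h = 6,720 Wh = 6.72 kWh
dehumidifier: 369 W × 2.8 h = 1,033 Wh = 1.033 kWh
aquarium pump: 14.3 W × 5.72 h = 82 Wh = 0.0818 kWh
desktop computer: 127.3 W × 11 h = 1,400 Wh = 1.4 kWh
ceiling fan: 73.4 W × 9.72 h = 713 Wh = 0.7134 kWh
Total energy = 0.387 + 6.72 + 1.033 + 0.0818 + 1.4 + 0.7134 = 10.34 kWh
Cost = 10.34 kWh × £0.191 = £1.97

£1.97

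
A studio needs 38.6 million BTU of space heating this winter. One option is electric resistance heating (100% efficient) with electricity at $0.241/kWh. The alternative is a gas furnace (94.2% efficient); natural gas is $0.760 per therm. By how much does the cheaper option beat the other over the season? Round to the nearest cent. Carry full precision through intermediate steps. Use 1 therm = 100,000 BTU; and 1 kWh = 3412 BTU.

$2415.01

Heat load = 38.6 × 10⁶ BTU = 38,600,000 BTU
Gas: input = 38,600,000 / 0.942 = 40,976,645 BTU = 409.8 therm → 409.8 × $0.760 = $311.42
Electric: 38,600,000 BTU / 3412 = 11,310 kWh → × $0.241 = $2,726.44
Difference = |$311.42 − $2,726.44| = $2,415.01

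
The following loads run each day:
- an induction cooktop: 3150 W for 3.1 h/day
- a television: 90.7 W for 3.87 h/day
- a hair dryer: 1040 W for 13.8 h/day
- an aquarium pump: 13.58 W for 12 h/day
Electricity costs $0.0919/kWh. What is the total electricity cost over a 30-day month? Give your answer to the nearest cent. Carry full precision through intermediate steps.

$67.91

induction cooktop: 3150 W × 3.1 h × 30 d = 292,950 Wh = 292.9 kWh
television: 90.7 W × 3.87 h × 30 d = 10,530 Wh = 10.53 kWh
hair dryer: 1040 W × 13.8 h × 30 d = 430,560 Wh = 430.6 kWh
aquarium pump: 13.58 W × 12 h × 30 d = 4,889 Wh = 4.889 kWh
Total energy = 292.9 + 10.53 + 430.6 + 4.889 = 738.9 kWh
Cost = 738.9 kWh × $0.0919 = $67.91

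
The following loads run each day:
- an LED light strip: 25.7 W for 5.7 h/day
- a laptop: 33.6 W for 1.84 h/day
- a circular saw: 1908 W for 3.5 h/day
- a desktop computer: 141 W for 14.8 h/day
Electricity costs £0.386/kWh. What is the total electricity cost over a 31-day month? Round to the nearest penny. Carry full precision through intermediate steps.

LED light strip: 25.7 W × 5.7 h × 31 d = 4,541 Wh = 4.541 kWh
laptop: 33.6 W × 1.84 h × 31 d = 1,917 Wh = 1.917 kWh
circular saw: 1908 W × 3.5 h × 31 d = 207,018 Wh = 207 kWh
desktop computer: 141 W × 14.8 h × 31 d = 64,691 Wh = 64.69 kWh
Total energy = 4.541 + 1.917 + 207 + 64.69 = 278.2 kWh
Cost = 278.2 kWh × £0.386 = £107.37

£107.37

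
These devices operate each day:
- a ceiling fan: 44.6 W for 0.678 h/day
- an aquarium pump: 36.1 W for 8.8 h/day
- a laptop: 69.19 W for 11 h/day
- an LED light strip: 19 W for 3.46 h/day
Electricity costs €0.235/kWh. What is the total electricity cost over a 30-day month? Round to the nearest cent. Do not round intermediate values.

ceiling fan: 44.6 W × 0.678 h × 30 d = 907 Wh = 0.9072 kWh
aquarium pump: 36.1 W × 8.8 h × 30 d = 9,530 Wh = 9.53 kWh
laptop: 69.19 W × 11 h × 30 d = 22,833 Wh = 22.83 kWh
LED light strip: 19 W × 3.46 h × 30 d = 1,972 Wh = 1.972 kWh
Total energy = 0.9072 + 9.53 + 22.83 + 1.972 = 35.24 kWh
Cost = 35.24 kWh × €0.235 = €8.28

€8.28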